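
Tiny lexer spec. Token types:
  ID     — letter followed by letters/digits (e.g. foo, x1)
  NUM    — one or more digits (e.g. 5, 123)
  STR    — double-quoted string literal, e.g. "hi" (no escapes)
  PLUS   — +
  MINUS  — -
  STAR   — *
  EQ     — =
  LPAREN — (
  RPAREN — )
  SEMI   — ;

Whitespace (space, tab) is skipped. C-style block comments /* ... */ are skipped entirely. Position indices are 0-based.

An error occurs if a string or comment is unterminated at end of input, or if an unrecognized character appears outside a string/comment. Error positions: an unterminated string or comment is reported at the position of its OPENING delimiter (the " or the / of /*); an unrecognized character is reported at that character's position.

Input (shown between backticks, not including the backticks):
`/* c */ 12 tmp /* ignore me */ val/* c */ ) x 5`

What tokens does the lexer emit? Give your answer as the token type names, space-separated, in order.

pos=0: enter COMMENT mode (saw '/*')
exit COMMENT mode (now at pos=7)
pos=8: emit NUM '12' (now at pos=10)
pos=11: emit ID 'tmp' (now at pos=14)
pos=15: enter COMMENT mode (saw '/*')
exit COMMENT mode (now at pos=30)
pos=31: emit ID 'val' (now at pos=34)
pos=34: enter COMMENT mode (saw '/*')
exit COMMENT mode (now at pos=41)
pos=42: emit RPAREN ')'
pos=44: emit ID 'x' (now at pos=45)
pos=46: emit NUM '5' (now at pos=47)
DONE. 6 tokens: [NUM, ID, ID, RPAREN, ID, NUM]

Answer: NUM ID ID RPAREN ID NUM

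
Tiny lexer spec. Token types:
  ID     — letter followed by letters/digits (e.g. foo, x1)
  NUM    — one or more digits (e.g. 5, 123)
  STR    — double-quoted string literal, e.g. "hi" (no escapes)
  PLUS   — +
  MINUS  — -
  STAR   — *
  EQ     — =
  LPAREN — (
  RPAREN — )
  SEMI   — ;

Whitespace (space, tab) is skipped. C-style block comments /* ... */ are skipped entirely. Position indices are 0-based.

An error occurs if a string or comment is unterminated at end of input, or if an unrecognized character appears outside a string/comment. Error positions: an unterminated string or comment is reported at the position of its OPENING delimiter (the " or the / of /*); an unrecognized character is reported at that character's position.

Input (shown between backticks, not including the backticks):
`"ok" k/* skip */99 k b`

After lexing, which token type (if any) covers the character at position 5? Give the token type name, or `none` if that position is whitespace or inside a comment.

Answer: ID

Derivation:
pos=0: enter STRING mode
pos=0: emit STR "ok" (now at pos=4)
pos=5: emit ID 'k' (now at pos=6)
pos=6: enter COMMENT mode (saw '/*')
exit COMMENT mode (now at pos=16)
pos=16: emit NUM '99' (now at pos=18)
pos=19: emit ID 'k' (now at pos=20)
pos=21: emit ID 'b' (now at pos=22)
DONE. 5 tokens: [STR, ID, NUM, ID, ID]
Position 5: char is 'k' -> ID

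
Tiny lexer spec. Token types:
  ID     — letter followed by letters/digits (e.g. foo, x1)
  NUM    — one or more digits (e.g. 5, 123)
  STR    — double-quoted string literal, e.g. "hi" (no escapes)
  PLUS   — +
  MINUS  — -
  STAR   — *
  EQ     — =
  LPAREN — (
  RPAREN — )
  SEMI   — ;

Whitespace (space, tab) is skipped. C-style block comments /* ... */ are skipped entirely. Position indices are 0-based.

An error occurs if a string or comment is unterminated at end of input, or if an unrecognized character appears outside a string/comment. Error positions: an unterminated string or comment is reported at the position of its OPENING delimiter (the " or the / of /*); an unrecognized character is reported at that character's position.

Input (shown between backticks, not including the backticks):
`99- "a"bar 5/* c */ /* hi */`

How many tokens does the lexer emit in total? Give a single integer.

Answer: 5

Derivation:
pos=0: emit NUM '99' (now at pos=2)
pos=2: emit MINUS '-'
pos=4: enter STRING mode
pos=4: emit STR "a" (now at pos=7)
pos=7: emit ID 'bar' (now at pos=10)
pos=11: emit NUM '5' (now at pos=12)
pos=12: enter COMMENT mode (saw '/*')
exit COMMENT mode (now at pos=19)
pos=20: enter COMMENT mode (saw '/*')
exit COMMENT mode (now at pos=28)
DONE. 5 tokens: [NUM, MINUS, STR, ID, NUM]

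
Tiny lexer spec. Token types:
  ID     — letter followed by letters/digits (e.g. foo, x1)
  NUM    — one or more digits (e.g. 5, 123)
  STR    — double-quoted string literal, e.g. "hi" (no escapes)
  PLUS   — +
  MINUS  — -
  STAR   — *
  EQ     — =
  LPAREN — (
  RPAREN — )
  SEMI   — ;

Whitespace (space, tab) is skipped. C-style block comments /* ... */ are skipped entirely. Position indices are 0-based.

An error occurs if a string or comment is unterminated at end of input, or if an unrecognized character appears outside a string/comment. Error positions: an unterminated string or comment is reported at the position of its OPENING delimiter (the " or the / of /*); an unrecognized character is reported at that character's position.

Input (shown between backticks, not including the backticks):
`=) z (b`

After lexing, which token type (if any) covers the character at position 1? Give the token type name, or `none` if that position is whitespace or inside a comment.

pos=0: emit EQ '='
pos=1: emit RPAREN ')'
pos=3: emit ID 'z' (now at pos=4)
pos=5: emit LPAREN '('
pos=6: emit ID 'b' (now at pos=7)
DONE. 5 tokens: [EQ, RPAREN, ID, LPAREN, ID]
Position 1: char is ')' -> RPAREN

Answer: RPAREN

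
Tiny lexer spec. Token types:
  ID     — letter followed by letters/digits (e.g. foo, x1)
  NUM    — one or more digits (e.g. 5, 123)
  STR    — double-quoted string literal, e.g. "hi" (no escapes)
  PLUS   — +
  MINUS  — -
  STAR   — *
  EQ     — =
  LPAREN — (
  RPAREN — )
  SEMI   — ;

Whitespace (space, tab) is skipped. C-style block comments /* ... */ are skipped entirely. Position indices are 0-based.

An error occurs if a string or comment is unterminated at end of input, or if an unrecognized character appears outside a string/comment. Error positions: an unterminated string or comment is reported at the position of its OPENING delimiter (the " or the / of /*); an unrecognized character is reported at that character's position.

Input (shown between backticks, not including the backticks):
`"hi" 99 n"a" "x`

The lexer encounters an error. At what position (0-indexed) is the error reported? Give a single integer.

Answer: 13

Derivation:
pos=0: enter STRING mode
pos=0: emit STR "hi" (now at pos=4)
pos=5: emit NUM '99' (now at pos=7)
pos=8: emit ID 'n' (now at pos=9)
pos=9: enter STRING mode
pos=9: emit STR "a" (now at pos=12)
pos=13: enter STRING mode
pos=13: ERROR — unterminated string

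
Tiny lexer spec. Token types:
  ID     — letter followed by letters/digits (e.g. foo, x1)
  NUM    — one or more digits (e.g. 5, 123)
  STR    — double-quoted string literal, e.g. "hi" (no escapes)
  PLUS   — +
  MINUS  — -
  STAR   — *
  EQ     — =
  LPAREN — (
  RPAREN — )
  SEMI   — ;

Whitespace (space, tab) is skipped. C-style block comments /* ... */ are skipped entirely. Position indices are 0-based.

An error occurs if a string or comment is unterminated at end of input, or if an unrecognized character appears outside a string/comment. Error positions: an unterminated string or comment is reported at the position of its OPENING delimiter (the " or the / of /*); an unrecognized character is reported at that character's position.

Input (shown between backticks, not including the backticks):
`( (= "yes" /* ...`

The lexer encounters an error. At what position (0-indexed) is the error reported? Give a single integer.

Answer: 11

Derivation:
pos=0: emit LPAREN '('
pos=2: emit LPAREN '('
pos=3: emit EQ '='
pos=5: enter STRING mode
pos=5: emit STR "yes" (now at pos=10)
pos=11: enter COMMENT mode (saw '/*')
pos=11: ERROR — unterminated comment (reached EOF)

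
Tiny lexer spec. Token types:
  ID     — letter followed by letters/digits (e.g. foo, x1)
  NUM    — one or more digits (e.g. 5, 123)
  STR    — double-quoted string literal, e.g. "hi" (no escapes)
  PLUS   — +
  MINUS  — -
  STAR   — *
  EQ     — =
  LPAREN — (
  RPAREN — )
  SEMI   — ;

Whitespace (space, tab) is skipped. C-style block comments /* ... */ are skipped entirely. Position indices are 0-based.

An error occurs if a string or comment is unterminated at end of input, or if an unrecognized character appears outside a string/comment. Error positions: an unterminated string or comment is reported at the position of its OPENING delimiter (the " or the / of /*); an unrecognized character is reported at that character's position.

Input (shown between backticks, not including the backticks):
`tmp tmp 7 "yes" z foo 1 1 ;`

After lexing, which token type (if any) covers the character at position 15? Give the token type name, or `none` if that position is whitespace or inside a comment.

pos=0: emit ID 'tmp' (now at pos=3)
pos=4: emit ID 'tmp' (now at pos=7)
pos=8: emit NUM '7' (now at pos=9)
pos=10: enter STRING mode
pos=10: emit STR "yes" (now at pos=15)
pos=16: emit ID 'z' (now at pos=17)
pos=18: emit ID 'foo' (now at pos=21)
pos=22: emit NUM '1' (now at pos=23)
pos=24: emit NUM '1' (now at pos=25)
pos=26: emit SEMI ';'
DONE. 9 tokens: [ID, ID, NUM, STR, ID, ID, NUM, NUM, SEMI]
Position 15: char is ' ' -> none

Answer: none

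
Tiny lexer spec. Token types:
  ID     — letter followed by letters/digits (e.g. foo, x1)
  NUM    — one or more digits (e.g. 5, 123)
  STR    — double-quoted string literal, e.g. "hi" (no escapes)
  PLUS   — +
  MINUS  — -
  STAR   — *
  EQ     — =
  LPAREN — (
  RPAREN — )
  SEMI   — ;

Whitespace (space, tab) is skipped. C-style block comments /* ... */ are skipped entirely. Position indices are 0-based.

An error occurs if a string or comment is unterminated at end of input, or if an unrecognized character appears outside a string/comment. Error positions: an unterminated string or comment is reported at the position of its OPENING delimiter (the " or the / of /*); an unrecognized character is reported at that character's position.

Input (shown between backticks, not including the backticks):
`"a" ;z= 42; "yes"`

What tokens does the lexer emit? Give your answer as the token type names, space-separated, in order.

pos=0: enter STRING mode
pos=0: emit STR "a" (now at pos=3)
pos=4: emit SEMI ';'
pos=5: emit ID 'z' (now at pos=6)
pos=6: emit EQ '='
pos=8: emit NUM '42' (now at pos=10)
pos=10: emit SEMI ';'
pos=12: enter STRING mode
pos=12: emit STR "yes" (now at pos=17)
DONE. 7 tokens: [STR, SEMI, ID, EQ, NUM, SEMI, STR]

Answer: STR SEMI ID EQ NUM SEMI STR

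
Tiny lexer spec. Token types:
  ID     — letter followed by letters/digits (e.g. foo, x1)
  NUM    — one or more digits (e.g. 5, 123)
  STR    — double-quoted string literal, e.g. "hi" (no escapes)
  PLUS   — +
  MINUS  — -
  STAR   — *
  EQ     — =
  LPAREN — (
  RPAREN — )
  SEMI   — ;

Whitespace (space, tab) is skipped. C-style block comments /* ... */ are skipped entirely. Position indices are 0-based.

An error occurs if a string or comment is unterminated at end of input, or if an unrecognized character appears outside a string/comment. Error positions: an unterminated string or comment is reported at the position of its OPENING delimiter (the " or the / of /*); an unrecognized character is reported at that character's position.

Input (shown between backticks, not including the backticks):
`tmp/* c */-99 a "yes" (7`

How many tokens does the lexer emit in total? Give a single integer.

Answer: 7

Derivation:
pos=0: emit ID 'tmp' (now at pos=3)
pos=3: enter COMMENT mode (saw '/*')
exit COMMENT mode (now at pos=10)
pos=10: emit MINUS '-'
pos=11: emit NUM '99' (now at pos=13)
pos=14: emit ID 'a' (now at pos=15)
pos=16: enter STRING mode
pos=16: emit STR "yes" (now at pos=21)
pos=22: emit LPAREN '('
pos=23: emit NUM '7' (now at pos=24)
DONE. 7 tokens: [ID, MINUS, NUM, ID, STR, LPAREN, NUM]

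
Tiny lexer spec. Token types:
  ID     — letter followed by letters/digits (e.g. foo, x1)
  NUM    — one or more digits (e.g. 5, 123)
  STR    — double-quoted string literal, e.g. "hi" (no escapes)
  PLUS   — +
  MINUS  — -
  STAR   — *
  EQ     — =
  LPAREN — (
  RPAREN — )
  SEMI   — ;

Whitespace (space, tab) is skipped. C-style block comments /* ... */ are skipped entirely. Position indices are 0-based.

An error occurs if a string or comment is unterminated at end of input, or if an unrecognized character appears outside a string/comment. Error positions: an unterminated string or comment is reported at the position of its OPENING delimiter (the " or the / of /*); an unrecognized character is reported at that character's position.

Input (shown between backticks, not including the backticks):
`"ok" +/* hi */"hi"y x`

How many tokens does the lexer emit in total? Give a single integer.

pos=0: enter STRING mode
pos=0: emit STR "ok" (now at pos=4)
pos=5: emit PLUS '+'
pos=6: enter COMMENT mode (saw '/*')
exit COMMENT mode (now at pos=14)
pos=14: enter STRING mode
pos=14: emit STR "hi" (now at pos=18)
pos=18: emit ID 'y' (now at pos=19)
pos=20: emit ID 'x' (now at pos=21)
DONE. 5 tokens: [STR, PLUS, STR, ID, ID]

Answer: 5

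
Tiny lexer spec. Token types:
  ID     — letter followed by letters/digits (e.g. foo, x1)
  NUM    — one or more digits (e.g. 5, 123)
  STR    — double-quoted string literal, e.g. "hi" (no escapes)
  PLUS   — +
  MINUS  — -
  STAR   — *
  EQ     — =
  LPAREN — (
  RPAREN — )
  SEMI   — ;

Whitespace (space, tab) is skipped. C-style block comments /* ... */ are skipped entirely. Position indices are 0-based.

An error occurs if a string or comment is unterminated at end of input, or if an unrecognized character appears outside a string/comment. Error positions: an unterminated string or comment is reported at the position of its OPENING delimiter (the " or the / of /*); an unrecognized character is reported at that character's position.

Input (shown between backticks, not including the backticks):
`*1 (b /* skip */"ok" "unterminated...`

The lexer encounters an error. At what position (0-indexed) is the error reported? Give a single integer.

pos=0: emit STAR '*'
pos=1: emit NUM '1' (now at pos=2)
pos=3: emit LPAREN '('
pos=4: emit ID 'b' (now at pos=5)
pos=6: enter COMMENT mode (saw '/*')
exit COMMENT mode (now at pos=16)
pos=16: enter STRING mode
pos=16: emit STR "ok" (now at pos=20)
pos=21: enter STRING mode
pos=21: ERROR — unterminated string

Answer: 21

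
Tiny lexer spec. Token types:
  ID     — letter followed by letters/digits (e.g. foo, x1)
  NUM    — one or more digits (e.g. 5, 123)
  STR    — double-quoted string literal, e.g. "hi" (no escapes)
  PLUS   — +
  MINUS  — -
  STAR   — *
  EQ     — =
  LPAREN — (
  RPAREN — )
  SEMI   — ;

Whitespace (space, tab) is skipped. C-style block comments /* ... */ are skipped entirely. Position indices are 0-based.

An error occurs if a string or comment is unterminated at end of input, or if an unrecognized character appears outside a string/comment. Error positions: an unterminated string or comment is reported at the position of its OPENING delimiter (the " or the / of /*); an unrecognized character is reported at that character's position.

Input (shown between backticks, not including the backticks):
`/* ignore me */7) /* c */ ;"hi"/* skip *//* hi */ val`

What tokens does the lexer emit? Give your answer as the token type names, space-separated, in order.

Answer: NUM RPAREN SEMI STR ID

Derivation:
pos=0: enter COMMENT mode (saw '/*')
exit COMMENT mode (now at pos=15)
pos=15: emit NUM '7' (now at pos=16)
pos=16: emit RPAREN ')'
pos=18: enter COMMENT mode (saw '/*')
exit COMMENT mode (now at pos=25)
pos=26: emit SEMI ';'
pos=27: enter STRING mode
pos=27: emit STR "hi" (now at pos=31)
pos=31: enter COMMENT mode (saw '/*')
exit COMMENT mode (now at pos=41)
pos=41: enter COMMENT mode (saw '/*')
exit COMMENT mode (now at pos=49)
pos=50: emit ID 'val' (now at pos=53)
DONE. 5 tokens: [NUM, RPAREN, SEMI, STR, ID]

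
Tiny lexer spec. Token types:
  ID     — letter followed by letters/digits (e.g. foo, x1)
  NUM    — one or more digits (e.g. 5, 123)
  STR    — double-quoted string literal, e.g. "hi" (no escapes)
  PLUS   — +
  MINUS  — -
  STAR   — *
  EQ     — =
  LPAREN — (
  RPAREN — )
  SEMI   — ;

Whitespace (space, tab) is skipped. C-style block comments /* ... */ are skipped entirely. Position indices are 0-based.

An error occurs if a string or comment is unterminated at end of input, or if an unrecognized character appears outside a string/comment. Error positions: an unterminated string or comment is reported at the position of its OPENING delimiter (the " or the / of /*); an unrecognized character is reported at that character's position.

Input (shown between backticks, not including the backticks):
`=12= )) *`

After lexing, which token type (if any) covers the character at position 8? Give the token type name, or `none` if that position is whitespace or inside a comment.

pos=0: emit EQ '='
pos=1: emit NUM '12' (now at pos=3)
pos=3: emit EQ '='
pos=5: emit RPAREN ')'
pos=6: emit RPAREN ')'
pos=8: emit STAR '*'
DONE. 6 tokens: [EQ, NUM, EQ, RPAREN, RPAREN, STAR]
Position 8: char is '*' -> STAR

Answer: STAR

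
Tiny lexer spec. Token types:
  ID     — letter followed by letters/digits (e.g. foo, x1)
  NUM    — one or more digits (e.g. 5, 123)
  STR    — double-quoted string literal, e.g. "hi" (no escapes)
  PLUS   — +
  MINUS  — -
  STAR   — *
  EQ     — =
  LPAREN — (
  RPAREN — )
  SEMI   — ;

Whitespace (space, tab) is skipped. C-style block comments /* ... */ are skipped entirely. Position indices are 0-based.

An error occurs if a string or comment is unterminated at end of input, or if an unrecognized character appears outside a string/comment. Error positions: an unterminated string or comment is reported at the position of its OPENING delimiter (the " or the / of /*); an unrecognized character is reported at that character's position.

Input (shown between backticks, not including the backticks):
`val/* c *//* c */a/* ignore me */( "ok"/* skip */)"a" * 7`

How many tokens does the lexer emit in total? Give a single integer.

pos=0: emit ID 'val' (now at pos=3)
pos=3: enter COMMENT mode (saw '/*')
exit COMMENT mode (now at pos=10)
pos=10: enter COMMENT mode (saw '/*')
exit COMMENT mode (now at pos=17)
pos=17: emit ID 'a' (now at pos=18)
pos=18: enter COMMENT mode (saw '/*')
exit COMMENT mode (now at pos=33)
pos=33: emit LPAREN '('
pos=35: enter STRING mode
pos=35: emit STR "ok" (now at pos=39)
pos=39: enter COMMENT mode (saw '/*')
exit COMMENT mode (now at pos=49)
pos=49: emit RPAREN ')'
pos=50: enter STRING mode
pos=50: emit STR "a" (now at pos=53)
pos=54: emit STAR '*'
pos=56: emit NUM '7' (now at pos=57)
DONE. 8 tokens: [ID, ID, LPAREN, STR, RPAREN, STR, STAR, NUM]

Answer: 8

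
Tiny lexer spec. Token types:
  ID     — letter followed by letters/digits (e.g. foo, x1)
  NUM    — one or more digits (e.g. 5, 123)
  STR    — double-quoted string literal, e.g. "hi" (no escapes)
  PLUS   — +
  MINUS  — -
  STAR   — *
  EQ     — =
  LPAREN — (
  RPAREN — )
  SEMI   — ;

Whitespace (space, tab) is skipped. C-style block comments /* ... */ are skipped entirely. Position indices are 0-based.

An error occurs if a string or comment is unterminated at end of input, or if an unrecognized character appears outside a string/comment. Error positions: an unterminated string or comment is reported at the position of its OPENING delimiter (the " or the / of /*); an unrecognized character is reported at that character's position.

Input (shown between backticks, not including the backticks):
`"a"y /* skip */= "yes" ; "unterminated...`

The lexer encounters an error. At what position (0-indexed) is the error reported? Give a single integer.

pos=0: enter STRING mode
pos=0: emit STR "a" (now at pos=3)
pos=3: emit ID 'y' (now at pos=4)
pos=5: enter COMMENT mode (saw '/*')
exit COMMENT mode (now at pos=15)
pos=15: emit EQ '='
pos=17: enter STRING mode
pos=17: emit STR "yes" (now at pos=22)
pos=23: emit SEMI ';'
pos=25: enter STRING mode
pos=25: ERROR — unterminated string

Answer: 25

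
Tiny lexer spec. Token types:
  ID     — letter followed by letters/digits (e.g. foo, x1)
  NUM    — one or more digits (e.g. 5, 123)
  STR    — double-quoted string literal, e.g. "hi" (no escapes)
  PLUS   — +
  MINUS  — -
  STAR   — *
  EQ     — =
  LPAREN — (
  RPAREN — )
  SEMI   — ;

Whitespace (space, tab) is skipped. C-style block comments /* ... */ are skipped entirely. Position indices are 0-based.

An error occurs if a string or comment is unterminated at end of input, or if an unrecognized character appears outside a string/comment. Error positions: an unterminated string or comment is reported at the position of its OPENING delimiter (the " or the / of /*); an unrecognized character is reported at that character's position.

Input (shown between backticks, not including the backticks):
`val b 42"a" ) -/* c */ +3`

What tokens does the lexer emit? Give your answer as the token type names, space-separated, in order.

Answer: ID ID NUM STR RPAREN MINUS PLUS NUM

Derivation:
pos=0: emit ID 'val' (now at pos=3)
pos=4: emit ID 'b' (now at pos=5)
pos=6: emit NUM '42' (now at pos=8)
pos=8: enter STRING mode
pos=8: emit STR "a" (now at pos=11)
pos=12: emit RPAREN ')'
pos=14: emit MINUS '-'
pos=15: enter COMMENT mode (saw '/*')
exit COMMENT mode (now at pos=22)
pos=23: emit PLUS '+'
pos=24: emit NUM '3' (now at pos=25)
DONE. 8 tokens: [ID, ID, NUM, STR, RPAREN, MINUS, PLUS, NUM]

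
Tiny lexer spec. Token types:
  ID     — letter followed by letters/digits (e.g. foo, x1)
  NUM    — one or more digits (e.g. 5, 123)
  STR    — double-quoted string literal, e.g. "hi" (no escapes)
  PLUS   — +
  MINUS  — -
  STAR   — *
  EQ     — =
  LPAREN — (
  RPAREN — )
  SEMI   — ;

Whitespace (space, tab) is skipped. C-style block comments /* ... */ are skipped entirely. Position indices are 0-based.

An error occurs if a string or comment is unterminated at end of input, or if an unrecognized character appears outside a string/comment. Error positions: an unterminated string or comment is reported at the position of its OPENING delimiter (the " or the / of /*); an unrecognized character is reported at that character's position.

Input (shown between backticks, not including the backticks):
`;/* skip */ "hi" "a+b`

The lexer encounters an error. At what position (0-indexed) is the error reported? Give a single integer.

pos=0: emit SEMI ';'
pos=1: enter COMMENT mode (saw '/*')
exit COMMENT mode (now at pos=11)
pos=12: enter STRING mode
pos=12: emit STR "hi" (now at pos=16)
pos=17: enter STRING mode
pos=17: ERROR — unterminated string

Answer: 17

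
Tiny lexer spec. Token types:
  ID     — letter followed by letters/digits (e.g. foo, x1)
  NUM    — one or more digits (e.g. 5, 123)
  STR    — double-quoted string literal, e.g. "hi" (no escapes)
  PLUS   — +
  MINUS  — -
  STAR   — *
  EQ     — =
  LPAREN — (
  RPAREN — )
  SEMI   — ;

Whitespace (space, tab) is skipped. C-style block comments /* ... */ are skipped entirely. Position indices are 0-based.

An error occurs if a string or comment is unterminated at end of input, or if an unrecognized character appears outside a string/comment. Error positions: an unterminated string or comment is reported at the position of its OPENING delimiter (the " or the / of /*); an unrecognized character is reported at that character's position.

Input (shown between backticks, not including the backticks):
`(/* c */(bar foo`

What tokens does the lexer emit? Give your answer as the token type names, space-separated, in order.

Answer: LPAREN LPAREN ID ID

Derivation:
pos=0: emit LPAREN '('
pos=1: enter COMMENT mode (saw '/*')
exit COMMENT mode (now at pos=8)
pos=8: emit LPAREN '('
pos=9: emit ID 'bar' (now at pos=12)
pos=13: emit ID 'foo' (now at pos=16)
DONE. 4 tokens: [LPAREN, LPAREN, ID, ID]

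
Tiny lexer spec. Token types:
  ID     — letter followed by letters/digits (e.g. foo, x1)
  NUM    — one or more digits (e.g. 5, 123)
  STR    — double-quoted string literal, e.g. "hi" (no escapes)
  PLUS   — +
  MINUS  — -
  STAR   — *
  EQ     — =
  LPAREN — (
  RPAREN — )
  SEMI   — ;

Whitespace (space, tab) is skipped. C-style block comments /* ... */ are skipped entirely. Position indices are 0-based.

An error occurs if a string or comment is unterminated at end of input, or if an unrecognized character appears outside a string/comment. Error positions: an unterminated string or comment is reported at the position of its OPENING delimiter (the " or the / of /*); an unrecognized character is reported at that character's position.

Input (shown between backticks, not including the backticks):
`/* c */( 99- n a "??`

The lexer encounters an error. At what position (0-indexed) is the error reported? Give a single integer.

pos=0: enter COMMENT mode (saw '/*')
exit COMMENT mode (now at pos=7)
pos=7: emit LPAREN '('
pos=9: emit NUM '99' (now at pos=11)
pos=11: emit MINUS '-'
pos=13: emit ID 'n' (now at pos=14)
pos=15: emit ID 'a' (now at pos=16)
pos=17: enter STRING mode
pos=17: ERROR — unterminated string

Answer: 17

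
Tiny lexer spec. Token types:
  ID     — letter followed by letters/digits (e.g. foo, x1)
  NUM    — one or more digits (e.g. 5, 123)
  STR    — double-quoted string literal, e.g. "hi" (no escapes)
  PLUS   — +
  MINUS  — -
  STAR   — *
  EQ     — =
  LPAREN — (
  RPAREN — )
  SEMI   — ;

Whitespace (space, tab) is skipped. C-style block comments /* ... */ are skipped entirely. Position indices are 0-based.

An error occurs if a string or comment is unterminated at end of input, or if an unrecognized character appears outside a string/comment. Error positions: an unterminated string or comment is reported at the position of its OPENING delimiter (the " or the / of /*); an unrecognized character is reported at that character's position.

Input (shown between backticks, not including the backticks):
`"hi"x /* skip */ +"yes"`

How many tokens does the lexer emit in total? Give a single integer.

pos=0: enter STRING mode
pos=0: emit STR "hi" (now at pos=4)
pos=4: emit ID 'x' (now at pos=5)
pos=6: enter COMMENT mode (saw '/*')
exit COMMENT mode (now at pos=16)
pos=17: emit PLUS '+'
pos=18: enter STRING mode
pos=18: emit STR "yes" (now at pos=23)
DONE. 4 tokens: [STR, ID, PLUS, STR]

Answer: 4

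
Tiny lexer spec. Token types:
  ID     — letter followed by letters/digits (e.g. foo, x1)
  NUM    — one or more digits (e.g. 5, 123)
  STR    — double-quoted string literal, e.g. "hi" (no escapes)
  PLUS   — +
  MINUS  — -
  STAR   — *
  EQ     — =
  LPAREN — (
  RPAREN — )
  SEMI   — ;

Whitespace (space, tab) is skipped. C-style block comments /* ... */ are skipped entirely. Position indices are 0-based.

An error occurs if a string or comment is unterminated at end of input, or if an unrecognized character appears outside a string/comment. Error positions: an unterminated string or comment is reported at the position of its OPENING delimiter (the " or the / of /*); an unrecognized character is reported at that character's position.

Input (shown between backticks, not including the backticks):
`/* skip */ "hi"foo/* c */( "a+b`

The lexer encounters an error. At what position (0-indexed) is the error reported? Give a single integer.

pos=0: enter COMMENT mode (saw '/*')
exit COMMENT mode (now at pos=10)
pos=11: enter STRING mode
pos=11: emit STR "hi" (now at pos=15)
pos=15: emit ID 'foo' (now at pos=18)
pos=18: enter COMMENT mode (saw '/*')
exit COMMENT mode (now at pos=25)
pos=25: emit LPAREN '('
pos=27: enter STRING mode
pos=27: ERROR — unterminated string

Answer: 27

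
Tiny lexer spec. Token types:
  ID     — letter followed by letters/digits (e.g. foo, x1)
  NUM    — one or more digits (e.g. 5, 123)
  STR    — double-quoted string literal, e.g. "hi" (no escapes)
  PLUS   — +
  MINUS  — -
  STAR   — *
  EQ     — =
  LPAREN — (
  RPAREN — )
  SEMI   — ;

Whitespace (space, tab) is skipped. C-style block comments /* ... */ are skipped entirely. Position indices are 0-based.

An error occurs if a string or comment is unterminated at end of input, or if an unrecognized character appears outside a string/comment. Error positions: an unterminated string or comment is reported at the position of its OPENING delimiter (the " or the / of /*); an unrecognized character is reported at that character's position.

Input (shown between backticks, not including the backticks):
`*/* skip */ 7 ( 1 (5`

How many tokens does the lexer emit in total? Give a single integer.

Answer: 6

Derivation:
pos=0: emit STAR '*'
pos=1: enter COMMENT mode (saw '/*')
exit COMMENT mode (now at pos=11)
pos=12: emit NUM '7' (now at pos=13)
pos=14: emit LPAREN '('
pos=16: emit NUM '1' (now at pos=17)
pos=18: emit LPAREN '('
pos=19: emit NUM '5' (now at pos=20)
DONE. 6 tokens: [STAR, NUM, LPAREN, NUM, LPAREN, NUM]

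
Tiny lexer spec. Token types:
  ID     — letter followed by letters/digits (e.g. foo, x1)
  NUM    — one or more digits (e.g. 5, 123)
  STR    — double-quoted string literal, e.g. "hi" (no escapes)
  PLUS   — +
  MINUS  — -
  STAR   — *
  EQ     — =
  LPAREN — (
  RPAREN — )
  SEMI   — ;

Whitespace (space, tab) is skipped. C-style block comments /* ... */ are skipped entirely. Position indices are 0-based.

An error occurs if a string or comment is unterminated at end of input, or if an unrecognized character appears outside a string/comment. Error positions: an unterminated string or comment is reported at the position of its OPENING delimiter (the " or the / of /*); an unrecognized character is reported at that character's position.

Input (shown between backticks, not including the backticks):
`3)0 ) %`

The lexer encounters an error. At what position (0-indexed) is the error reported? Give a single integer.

Answer: 6

Derivation:
pos=0: emit NUM '3' (now at pos=1)
pos=1: emit RPAREN ')'
pos=2: emit NUM '0' (now at pos=3)
pos=4: emit RPAREN ')'
pos=6: ERROR — unrecognized char '%'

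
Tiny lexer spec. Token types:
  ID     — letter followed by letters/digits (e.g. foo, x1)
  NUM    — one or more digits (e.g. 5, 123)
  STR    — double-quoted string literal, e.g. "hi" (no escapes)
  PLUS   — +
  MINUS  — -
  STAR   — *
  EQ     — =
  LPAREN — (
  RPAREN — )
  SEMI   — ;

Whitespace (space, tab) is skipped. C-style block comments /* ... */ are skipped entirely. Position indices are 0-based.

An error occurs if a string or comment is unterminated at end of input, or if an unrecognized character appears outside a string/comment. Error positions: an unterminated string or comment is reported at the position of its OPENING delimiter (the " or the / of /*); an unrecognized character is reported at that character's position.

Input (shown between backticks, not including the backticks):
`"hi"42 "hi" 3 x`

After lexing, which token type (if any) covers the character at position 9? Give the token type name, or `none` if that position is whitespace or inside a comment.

Answer: STR

Derivation:
pos=0: enter STRING mode
pos=0: emit STR "hi" (now at pos=4)
pos=4: emit NUM '42' (now at pos=6)
pos=7: enter STRING mode
pos=7: emit STR "hi" (now at pos=11)
pos=12: emit NUM '3' (now at pos=13)
pos=14: emit ID 'x' (now at pos=15)
DONE. 5 tokens: [STR, NUM, STR, NUM, ID]
Position 9: char is 'i' -> STR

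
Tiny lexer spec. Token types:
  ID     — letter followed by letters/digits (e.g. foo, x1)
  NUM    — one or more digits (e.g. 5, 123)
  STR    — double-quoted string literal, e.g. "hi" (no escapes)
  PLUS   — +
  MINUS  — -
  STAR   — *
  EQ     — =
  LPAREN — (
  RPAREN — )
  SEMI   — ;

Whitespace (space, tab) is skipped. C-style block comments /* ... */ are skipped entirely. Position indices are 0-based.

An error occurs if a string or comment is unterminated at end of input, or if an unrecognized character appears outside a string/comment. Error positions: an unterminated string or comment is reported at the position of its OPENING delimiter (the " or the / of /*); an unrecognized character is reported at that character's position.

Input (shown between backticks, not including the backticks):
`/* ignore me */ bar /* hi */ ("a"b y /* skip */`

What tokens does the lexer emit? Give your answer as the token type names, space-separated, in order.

pos=0: enter COMMENT mode (saw '/*')
exit COMMENT mode (now at pos=15)
pos=16: emit ID 'bar' (now at pos=19)
pos=20: enter COMMENT mode (saw '/*')
exit COMMENT mode (now at pos=28)
pos=29: emit LPAREN '('
pos=30: enter STRING mode
pos=30: emit STR "a" (now at pos=33)
pos=33: emit ID 'b' (now at pos=34)
pos=35: emit ID 'y' (now at pos=36)
pos=37: enter COMMENT mode (saw '/*')
exit COMMENT mode (now at pos=47)
DONE. 5 tokens: [ID, LPAREN, STR, ID, ID]

Answer: ID LPAREN STR ID ID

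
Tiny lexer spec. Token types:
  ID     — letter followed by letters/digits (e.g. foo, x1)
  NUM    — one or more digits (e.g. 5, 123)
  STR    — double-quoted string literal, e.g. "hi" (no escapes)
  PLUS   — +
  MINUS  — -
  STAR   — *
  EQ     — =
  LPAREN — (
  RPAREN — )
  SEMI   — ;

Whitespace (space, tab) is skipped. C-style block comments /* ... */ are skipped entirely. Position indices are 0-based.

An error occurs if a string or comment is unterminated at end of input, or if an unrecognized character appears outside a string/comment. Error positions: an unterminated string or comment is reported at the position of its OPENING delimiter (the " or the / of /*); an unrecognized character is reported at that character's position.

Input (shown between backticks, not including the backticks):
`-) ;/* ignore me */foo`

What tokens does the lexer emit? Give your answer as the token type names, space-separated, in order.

pos=0: emit MINUS '-'
pos=1: emit RPAREN ')'
pos=3: emit SEMI ';'
pos=4: enter COMMENT mode (saw '/*')
exit COMMENT mode (now at pos=19)
pos=19: emit ID 'foo' (now at pos=22)
DONE. 4 tokens: [MINUS, RPAREN, SEMI, ID]

Answer: MINUS RPAREN SEMI ID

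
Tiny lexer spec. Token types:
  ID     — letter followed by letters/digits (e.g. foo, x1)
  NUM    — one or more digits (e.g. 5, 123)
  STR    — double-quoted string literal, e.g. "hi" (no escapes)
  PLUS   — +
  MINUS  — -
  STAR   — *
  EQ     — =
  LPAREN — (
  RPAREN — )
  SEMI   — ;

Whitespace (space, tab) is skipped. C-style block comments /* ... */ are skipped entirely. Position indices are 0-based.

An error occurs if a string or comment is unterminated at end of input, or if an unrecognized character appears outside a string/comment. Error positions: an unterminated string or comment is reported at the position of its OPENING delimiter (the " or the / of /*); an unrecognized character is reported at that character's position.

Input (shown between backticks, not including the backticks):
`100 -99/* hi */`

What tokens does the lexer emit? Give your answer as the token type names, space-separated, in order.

pos=0: emit NUM '100' (now at pos=3)
pos=4: emit MINUS '-'
pos=5: emit NUM '99' (now at pos=7)
pos=7: enter COMMENT mode (saw '/*')
exit COMMENT mode (now at pos=15)
DONE. 3 tokens: [NUM, MINUS, NUM]

Answer: NUM MINUS NUM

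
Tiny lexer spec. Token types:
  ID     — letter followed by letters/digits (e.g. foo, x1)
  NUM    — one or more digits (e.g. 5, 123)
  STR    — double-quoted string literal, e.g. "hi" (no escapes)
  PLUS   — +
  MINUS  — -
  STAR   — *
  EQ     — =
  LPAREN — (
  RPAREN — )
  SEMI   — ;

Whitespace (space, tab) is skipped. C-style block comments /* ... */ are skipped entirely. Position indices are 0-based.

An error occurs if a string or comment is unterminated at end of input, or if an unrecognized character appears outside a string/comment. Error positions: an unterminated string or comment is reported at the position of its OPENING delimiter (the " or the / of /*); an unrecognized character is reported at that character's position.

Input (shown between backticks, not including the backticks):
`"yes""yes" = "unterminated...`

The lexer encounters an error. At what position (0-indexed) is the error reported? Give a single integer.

Answer: 13

Derivation:
pos=0: enter STRING mode
pos=0: emit STR "yes" (now at pos=5)
pos=5: enter STRING mode
pos=5: emit STR "yes" (now at pos=10)
pos=11: emit EQ '='
pos=13: enter STRING mode
pos=13: ERROR — unterminated string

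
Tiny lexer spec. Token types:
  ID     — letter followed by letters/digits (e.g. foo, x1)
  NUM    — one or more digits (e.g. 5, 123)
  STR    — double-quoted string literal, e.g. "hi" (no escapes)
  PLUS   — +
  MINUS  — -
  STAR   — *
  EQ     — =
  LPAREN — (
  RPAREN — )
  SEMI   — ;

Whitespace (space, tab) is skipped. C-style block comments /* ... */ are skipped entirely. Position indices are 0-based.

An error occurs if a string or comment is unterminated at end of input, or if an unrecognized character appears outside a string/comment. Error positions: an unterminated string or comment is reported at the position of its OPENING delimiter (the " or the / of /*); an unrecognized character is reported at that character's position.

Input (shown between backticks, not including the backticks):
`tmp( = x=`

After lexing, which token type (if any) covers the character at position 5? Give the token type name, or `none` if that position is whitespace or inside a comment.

pos=0: emit ID 'tmp' (now at pos=3)
pos=3: emit LPAREN '('
pos=5: emit EQ '='
pos=7: emit ID 'x' (now at pos=8)
pos=8: emit EQ '='
DONE. 5 tokens: [ID, LPAREN, EQ, ID, EQ]
Position 5: char is '=' -> EQ

Answer: EQ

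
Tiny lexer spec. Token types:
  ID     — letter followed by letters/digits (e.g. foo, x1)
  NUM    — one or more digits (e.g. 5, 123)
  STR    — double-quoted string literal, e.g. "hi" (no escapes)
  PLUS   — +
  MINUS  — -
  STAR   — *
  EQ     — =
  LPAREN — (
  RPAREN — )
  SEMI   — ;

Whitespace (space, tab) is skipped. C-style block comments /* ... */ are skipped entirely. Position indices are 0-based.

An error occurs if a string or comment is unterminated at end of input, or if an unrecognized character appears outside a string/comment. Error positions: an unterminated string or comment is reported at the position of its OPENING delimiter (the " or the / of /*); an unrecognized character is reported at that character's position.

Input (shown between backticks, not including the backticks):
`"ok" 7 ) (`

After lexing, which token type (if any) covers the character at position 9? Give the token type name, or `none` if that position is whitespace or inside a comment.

Answer: LPAREN

Derivation:
pos=0: enter STRING mode
pos=0: emit STR "ok" (now at pos=4)
pos=5: emit NUM '7' (now at pos=6)
pos=7: emit RPAREN ')'
pos=9: emit LPAREN '('
DONE. 4 tokens: [STR, NUM, RPAREN, LPAREN]
Position 9: char is '(' -> LPAREN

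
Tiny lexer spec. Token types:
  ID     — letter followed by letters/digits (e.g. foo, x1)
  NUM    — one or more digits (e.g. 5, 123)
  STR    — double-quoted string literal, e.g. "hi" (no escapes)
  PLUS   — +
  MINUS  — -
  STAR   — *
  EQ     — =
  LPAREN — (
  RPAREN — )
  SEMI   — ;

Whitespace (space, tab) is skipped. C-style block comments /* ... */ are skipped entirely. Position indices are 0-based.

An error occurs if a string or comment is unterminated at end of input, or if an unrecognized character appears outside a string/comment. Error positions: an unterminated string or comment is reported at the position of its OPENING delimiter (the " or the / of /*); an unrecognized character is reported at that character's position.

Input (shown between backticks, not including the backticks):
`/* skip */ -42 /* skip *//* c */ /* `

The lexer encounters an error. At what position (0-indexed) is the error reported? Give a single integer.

pos=0: enter COMMENT mode (saw '/*')
exit COMMENT mode (now at pos=10)
pos=11: emit MINUS '-'
pos=12: emit NUM '42' (now at pos=14)
pos=15: enter COMMENT mode (saw '/*')
exit COMMENT mode (now at pos=25)
pos=25: enter COMMENT mode (saw '/*')
exit COMMENT mode (now at pos=32)
pos=33: enter COMMENT mode (saw '/*')
pos=33: ERROR — unterminated comment (reached EOF)

Answer: 33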